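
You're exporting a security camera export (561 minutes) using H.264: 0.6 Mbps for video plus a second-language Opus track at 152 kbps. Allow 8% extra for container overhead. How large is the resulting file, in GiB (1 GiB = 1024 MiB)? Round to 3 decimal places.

561 min = 33660 s
Audio: 152 kbps = 0.152 Mbps.
Total bitrate: 0.6 + 0.152 = 0.752 Mbps.
Stream data: 0.752 Mbps × 33660 s = 25312.3 Mb.
With 8% container overhead: ×1.08.
27,337 Mb = 3,417,163,200 bytes ÷ 1,073,741,824 = 3.182 GiB.

3.182 GiB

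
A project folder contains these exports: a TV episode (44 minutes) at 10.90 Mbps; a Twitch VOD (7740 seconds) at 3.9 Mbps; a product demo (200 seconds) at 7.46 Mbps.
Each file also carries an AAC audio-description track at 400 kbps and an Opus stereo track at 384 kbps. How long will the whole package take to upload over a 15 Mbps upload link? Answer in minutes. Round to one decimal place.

76.4 minutes

Audio total: 400 + 384 = 784 kbps = 0.784 Mbps.
TV episode: 11.684 Mbps × 2640 s = 30845.8 Mb
Twitch VOD: 4.684 Mbps × 7740 s = 36254.2 Mb
product demo: 8.244 Mbps × 200 s = 1648.8 Mb
Total: 68748.7 Mb = 8593.6 MB.
At 15 Mbps: 68748.7 / 15 = 4583 s ≈ 76.4 minutes.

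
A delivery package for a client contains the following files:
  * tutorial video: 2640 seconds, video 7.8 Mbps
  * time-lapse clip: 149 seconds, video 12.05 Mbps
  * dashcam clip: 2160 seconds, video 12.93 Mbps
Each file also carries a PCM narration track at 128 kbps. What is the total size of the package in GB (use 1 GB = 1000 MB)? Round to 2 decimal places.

6.37 GB

Audio: 128 kbps = 0.128 Mbps.
tutorial video: 7.928 Mbps × 2640 s = 20929.9 Mb
time-lapse clip: 12.178 Mbps × 149 s = 1814.5 Mb
dashcam clip: 13.058 Mbps × 2160 s = 28205.3 Mb
Total: 50949.7 Mb = 6368.7 MB.
= 6.369 GB.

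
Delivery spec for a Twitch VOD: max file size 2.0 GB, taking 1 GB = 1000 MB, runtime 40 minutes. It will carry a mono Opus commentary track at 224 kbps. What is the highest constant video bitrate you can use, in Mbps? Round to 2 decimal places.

Budget: 2.0 GB = 16000.0 Mb.
40 min = 2400 s
Total bitrate budget: 16000.0 Mb / 2400 s = 6.667 Mbps.
Audio: 224 kbps = 0.224 Mbps.
Video: 6.667 − 0.224 = 6.443 Mbps.

6.44 Mbps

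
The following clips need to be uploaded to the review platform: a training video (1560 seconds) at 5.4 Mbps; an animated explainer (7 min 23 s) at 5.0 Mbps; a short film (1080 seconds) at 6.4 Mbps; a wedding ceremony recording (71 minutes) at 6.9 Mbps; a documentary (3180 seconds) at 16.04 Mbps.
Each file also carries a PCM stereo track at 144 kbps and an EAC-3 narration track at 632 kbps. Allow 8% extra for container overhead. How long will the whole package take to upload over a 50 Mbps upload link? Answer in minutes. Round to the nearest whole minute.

38 minutes

Audio total: 144 + 632 = 776 kbps = 0.776 Mbps.
training video: 6.176 Mbps × 1560 s × 1.08 = 10405.3 Mb
animated explainer: 5.776 Mbps × 443 s × 1.08 = 2763.5 Mb
short film: 7.176 Mbps × 1080 s × 1.08 = 8370.1 Mb
wedding ceremony recording: 7.676 Mbps × 4260 s × 1.08 = 35315.7 Mb
documentary: 16.816 Mbps × 3180 s × 1.08 = 57752.9 Mb
Total: 114607.5 Mb = 14325.9 MB.
At 50 Mbps: 114607.5 / 50 = 2292 s ≈ 38.2 minutes.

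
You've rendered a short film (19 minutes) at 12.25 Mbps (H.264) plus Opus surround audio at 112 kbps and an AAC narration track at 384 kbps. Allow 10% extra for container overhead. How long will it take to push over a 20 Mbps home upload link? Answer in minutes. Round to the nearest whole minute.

19 min = 1140 s
Audio total: 112 + 384 = 496 kbps = 0.496 Mbps.
Total bitrate: 12.746 Mbps.
File: 12.746 Mbps × 1140 s = 14530.4 Mb.
With 10% container overhead: ×1.10. → 15983.5 Mb.
At 20 Mbps: 15983.5 / 20 = 799.2 s ≈ 13.3 minutes.

13 minutes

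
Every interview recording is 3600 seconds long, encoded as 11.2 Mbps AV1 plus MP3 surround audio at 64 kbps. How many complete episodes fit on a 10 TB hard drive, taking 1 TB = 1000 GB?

Audio: 64 kbps = 0.064 Mbps.
Total bitrate: 11.264 Mbps.
Per item: 11.264 Mbps × 3600 s = 40,550 Mb = 5,069 MB.
Capacity: 10 TB = 80,000,000 Mb; 1972.85 items → 1972 complete.

1972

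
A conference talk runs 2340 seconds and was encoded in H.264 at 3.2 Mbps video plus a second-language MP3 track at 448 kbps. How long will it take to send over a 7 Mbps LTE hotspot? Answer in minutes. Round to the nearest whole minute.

Audio: 448 kbps = 0.448 Mbps.
Total bitrate: 3.648 Mbps.
File: 3.648 Mbps × 2340 s = 8536.3 Mb.
At 7 Mbps: 8536.3 / 7 = 1219.5 s ≈ 20.3 minutes.

20 minutes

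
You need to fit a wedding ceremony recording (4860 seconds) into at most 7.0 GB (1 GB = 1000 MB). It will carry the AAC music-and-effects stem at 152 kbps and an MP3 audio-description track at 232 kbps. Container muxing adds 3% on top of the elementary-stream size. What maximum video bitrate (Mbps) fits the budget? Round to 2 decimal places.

Budget: 7.0 GB = 56000.0 Mb.
Stream payload after overhead: 56000.0 / 1.03 = 54368.9 Mb.
Total bitrate budget: 54368.9 Mb / 4860 s = 11.187 Mbps.
Audio total: 152 + 232 = 384 kbps = 0.384 Mbps.
Video: 11.187 − 0.384 = 10.803 Mbps.

10.80 Mbps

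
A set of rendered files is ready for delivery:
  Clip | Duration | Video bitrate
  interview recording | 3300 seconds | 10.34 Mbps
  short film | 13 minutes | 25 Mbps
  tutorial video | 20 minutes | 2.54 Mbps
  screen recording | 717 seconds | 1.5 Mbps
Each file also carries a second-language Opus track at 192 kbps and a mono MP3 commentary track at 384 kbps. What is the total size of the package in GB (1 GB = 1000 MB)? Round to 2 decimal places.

7.65 GB

Audio total: 192 + 384 = 576 kbps = 0.576 Mbps.
interview recording: 10.916 Mbps × 3300 s = 36022.8 Mb
short film: 25.576 Mbps × 780 s = 19949.3 Mb
tutorial video: 3.116 Mbps × 1200 s = 3739.2 Mb
screen recording: 2.076 Mbps × 717 s = 1488.5 Mb
Total: 61199.8 Mb = 7650.0 MB.
= 7.650 GB.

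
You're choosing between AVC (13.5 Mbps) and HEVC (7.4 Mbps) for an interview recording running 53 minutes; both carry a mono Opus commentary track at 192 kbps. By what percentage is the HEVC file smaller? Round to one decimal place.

44.6%

53 min = 3180 s
Audio: 192 kbps = 0.192 Mbps.
AVC: 13.692 Mbps × 3180 s = 43540.6 Mb = 5.443 GB.
HEVC: 7.592 Mbps × 3180 s = 24142.6 Mb = 3.018 GB.
Reduction: (1 − 3.018/5.443) × 100 = 44.55%.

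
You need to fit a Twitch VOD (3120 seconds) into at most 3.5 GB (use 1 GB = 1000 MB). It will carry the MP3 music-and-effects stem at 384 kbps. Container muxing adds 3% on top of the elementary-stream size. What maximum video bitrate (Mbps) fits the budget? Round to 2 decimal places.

8.33 Mbps

Budget: 3.5 GB = 28000.0 Mb.
Stream payload after overhead: 28000.0 / 1.03 = 27184.5 Mb.
Total bitrate budget: 27184.5 Mb / 3120 s = 8.713 Mbps.
Audio: 384 kbps = 0.384 Mbps.
Video: 8.713 − 0.384 = 8.329 Mbps.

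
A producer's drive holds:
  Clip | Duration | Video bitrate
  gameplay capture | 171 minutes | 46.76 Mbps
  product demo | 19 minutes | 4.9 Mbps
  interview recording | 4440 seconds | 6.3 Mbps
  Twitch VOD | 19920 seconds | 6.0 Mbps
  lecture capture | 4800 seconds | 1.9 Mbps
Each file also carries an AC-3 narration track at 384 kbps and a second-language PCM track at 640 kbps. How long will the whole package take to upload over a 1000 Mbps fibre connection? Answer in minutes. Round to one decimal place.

Audio total: 384 + 640 = 1024 kbps = 1.024 Mbps.
gameplay capture: 47.784 Mbps × 10260 s = 490263.8 Mb
product demo: 5.924 Mbps × 1140 s = 6753.4 Mb
interview recording: 7.324 Mbps × 4440 s = 32518.6 Mb
Twitch VOD: 7.024 Mbps × 19920 s = 139918.1 Mb
lecture capture: 2.924 Mbps × 4800 s = 14035.2 Mb
Total: 683489.0 Mb = 85436.1 MB.
At 1000 Mbps: 683489.0 / 1000 = 683 s ≈ 11.4 minutes.

11.4 minutes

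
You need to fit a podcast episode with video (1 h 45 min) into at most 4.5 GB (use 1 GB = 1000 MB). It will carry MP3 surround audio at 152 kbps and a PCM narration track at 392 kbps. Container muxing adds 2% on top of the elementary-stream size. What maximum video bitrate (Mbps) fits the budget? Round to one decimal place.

Budget: 4.5 GB = 36000.0 Mb.
Stream payload after overhead: 36000.0 / 1.02 = 35294.1 Mb.
1 h 45 min = 105 min = 6300 s
Total bitrate budget: 35294.1 Mb / 6300 s = 5.602 Mbps.
Audio total: 152 + 392 = 544 kbps = 0.544 Mbps.
Video: 5.602 − 0.544 = 5.058 Mbps.

5.1 Mbps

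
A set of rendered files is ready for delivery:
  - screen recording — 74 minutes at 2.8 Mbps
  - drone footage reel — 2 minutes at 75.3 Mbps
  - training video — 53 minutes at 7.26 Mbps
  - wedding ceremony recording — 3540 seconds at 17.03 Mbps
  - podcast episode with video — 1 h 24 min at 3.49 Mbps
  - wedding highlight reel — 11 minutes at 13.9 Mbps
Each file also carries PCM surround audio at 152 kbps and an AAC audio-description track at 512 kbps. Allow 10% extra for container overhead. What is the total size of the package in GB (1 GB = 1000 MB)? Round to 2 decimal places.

19.65 GB

Audio total: 152 + 512 = 664 kbps = 0.664 Mbps.
screen recording: 3.464 Mbps × 4440 s × 1.10 = 16918.2 Mb
drone footage reel: 75.964 Mbps × 120 s × 1.10 = 10027.2 Mb
training video: 7.924 Mbps × 3180 s × 1.10 = 27718.2 Mb
wedding ceremony recording: 17.694 Mbps × 3540 s × 1.10 = 68900.4 Mb
podcast episode with video: 4.154 Mbps × 5040 s × 1.10 = 23029.8 Mb
wedding highlight reel: 14.564 Mbps × 660 s × 1.10 = 10573.5 Mb
Total: 157167.3 Mb = 19645.9 MB.
= 19.65 GB.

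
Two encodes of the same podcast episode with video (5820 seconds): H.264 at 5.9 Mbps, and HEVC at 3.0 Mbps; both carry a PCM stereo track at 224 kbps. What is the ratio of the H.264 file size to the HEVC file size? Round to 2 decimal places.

Audio: 224 kbps = 0.224 Mbps.
H.264: 6.124 Mbps × 5820 s = 35641.7 Mb = 4.455 GB.
HEVC: 3.224 Mbps × 5820 s = 18763.7 Mb = 2.345 GB.
Ratio: 4.455 / 2.345 = 1.900.

1.90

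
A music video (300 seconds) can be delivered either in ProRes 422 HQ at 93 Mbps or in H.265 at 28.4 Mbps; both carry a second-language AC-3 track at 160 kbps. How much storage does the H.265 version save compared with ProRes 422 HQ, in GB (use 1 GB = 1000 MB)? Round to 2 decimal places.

Audio: 160 kbps = 0.160 Mbps.
ProRes 422 HQ: 93.160 Mbps × 300 s = 27948.0 Mb = 3.494 GB.
H.265: 28.560 Mbps × 300 s = 8568.0 Mb = 1.071 GB.
Saving: 3.494 − 1.071 = 2.422 GB.

2.42 GB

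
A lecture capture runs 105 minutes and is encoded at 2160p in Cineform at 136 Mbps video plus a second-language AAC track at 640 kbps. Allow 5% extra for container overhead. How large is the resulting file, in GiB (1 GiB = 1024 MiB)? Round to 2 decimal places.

105.22 GiB

105 min = 6300 s
Audio: 640 kbps = 0.640 Mbps.
Total bitrate: 136 + 0.640 = 136.640 Mbps.
Stream data: 136.640 Mbps × 6300 s = 860832.0 Mb.
With 5% container overhead: ×1.05.
903,874 Mb = 112,984,200,000 bytes ÷ 1,073,741,824 = 105.2 GiB.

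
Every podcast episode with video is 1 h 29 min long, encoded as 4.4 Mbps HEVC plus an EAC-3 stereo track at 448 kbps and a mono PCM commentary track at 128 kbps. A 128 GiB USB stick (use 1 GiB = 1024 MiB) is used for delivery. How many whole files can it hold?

41

1 h 29 min = 89 min = 5340 s
Audio total: 448 + 128 = 576 kbps = 0.576 Mbps.
Total bitrate: 4.976 Mbps.
Per item: 4.976 Mbps × 5340 s = 26,572 Mb = 3,321 MB.
Capacity: 128 GiB = 1,099,512 Mb; 41.38 items → 41 complete.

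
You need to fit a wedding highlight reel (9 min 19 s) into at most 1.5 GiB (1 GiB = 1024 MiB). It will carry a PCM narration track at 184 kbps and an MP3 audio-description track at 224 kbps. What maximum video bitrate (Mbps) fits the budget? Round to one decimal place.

Budget: 1.5 GiB = 12884.9 Mb.
9 min 19 s = 559 s
Total bitrate budget: 12884.9 Mb / 559 s = 23.050 Mbps.
Audio total: 184 + 224 = 408 kbps = 0.408 Mbps.
Video: 23.050 − 0.408 = 22.642 Mbps.

22.6 Mbps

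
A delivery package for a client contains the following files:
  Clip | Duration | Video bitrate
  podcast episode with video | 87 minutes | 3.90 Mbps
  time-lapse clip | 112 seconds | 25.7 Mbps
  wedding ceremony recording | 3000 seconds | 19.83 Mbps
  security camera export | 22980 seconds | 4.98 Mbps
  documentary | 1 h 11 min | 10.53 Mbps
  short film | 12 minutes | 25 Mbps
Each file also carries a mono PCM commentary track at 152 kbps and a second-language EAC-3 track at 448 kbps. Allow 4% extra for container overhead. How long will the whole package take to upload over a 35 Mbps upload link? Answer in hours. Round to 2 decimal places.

2.33 hours

Audio total: 152 + 448 = 600 kbps = 0.600 Mbps.
podcast episode with video: 4.500 Mbps × 5220 s × 1.04 = 24429.6 Mb
time-lapse clip: 26.300 Mbps × 112 s × 1.04 = 3063.4 Mb
wedding ceremony recording: 20.430 Mbps × 3000 s × 1.04 = 63741.6 Mb
security camera export: 5.580 Mbps × 22980 s × 1.04 = 133357.5 Mb
documentary: 11.130 Mbps × 4260 s × 1.04 = 49310.4 Mb
short film: 25.600 Mbps × 720 s × 1.04 = 19169.3 Mb
Total: 293071.8 Mb = 36634.0 MB.
At 35 Mbps: 293071.8 / 35 = 8373 s ≈ 2.33 hours.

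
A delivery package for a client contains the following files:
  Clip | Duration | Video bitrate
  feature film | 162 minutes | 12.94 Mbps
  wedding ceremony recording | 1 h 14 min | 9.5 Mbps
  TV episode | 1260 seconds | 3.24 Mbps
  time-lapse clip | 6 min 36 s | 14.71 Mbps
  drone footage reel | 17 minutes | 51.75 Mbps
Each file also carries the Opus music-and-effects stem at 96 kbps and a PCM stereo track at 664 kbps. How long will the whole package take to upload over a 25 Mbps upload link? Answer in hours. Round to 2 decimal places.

2.70 hours

Audio total: 96 + 664 = 760 kbps = 0.760 Mbps.
feature film: 13.700 Mbps × 9720 s = 133164.0 Mb
wedding ceremony recording: 10.260 Mbps × 4440 s = 45554.4 Mb
TV episode: 4.000 Mbps × 1260 s = 5040.0 Mb
time-lapse clip: 15.470 Mbps × 396 s = 6126.1 Mb
drone footage reel: 52.510 Mbps × 1020 s = 53560.2 Mb
Total: 243444.7 Mb = 30430.6 MB.
At 25 Mbps: 243444.7 / 25 = 9738 s ≈ 2.7 hours.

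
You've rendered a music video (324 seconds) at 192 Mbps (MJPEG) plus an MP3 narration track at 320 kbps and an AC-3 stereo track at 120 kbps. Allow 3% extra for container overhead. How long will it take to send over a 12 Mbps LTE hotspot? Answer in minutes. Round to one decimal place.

Audio total: 320 + 120 = 440 kbps = 0.440 Mbps.
Total bitrate: 192.440 Mbps.
File: 192.440 Mbps × 324 s = 62350.6 Mb.
With 3% container overhead: ×1.03. → 64221.1 Mb.
At 12 Mbps: 64221.1 / 12 = 5351.8 s ≈ 89.2 minutes.

89.2 minutes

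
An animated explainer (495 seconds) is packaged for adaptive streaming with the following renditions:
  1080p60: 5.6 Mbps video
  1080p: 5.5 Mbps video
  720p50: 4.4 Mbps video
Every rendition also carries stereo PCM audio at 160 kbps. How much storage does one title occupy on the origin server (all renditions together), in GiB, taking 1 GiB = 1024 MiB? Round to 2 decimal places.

0.92 GiB

Audio: 160 kbps = 0.160 Mbps.
Sum of rendition bitrates: (5.6+0.160) + (5.5+0.160) + (4.4+0.160) = 15.980 Mbps.
× 495 s = 7,910 Mb = 988.8 MB = 0.9209 GiB.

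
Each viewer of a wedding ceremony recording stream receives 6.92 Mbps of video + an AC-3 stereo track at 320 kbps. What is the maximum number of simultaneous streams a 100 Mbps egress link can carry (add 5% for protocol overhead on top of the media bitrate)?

13

Audio: 320 kbps = 0.320 Mbps.
Per-viewer media rate: 7.240 Mbps.
On the wire with 5% overhead: 7.602 Mbps.
100 Mbps = 100.0 Mbps; 100.0 / 7.602 = 13.15 → 13 viewers.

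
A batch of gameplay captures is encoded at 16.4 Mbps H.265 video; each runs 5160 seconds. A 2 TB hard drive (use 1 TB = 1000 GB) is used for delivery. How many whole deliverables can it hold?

Per item: 16.400 Mbps × 5160 s = 84,624 Mb = 10,578 MB.
Capacity: 2 TB = 16,000,000 Mb; 189.07 items → 189 complete.

189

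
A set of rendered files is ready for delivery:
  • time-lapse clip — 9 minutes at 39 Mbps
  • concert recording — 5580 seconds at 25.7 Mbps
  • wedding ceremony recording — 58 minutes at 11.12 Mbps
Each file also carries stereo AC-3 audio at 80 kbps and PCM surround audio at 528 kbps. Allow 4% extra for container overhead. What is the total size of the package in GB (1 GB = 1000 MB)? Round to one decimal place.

27.2 GB

Audio total: 80 + 528 = 608 kbps = 0.608 Mbps.
time-lapse clip: 39.608 Mbps × 540 s × 1.04 = 22243.9 Mb
concert recording: 26.308 Mbps × 5580 s × 1.04 = 152670.6 Mb
wedding ceremony recording: 11.728 Mbps × 3480 s × 1.04 = 42446.0 Mb
Total: 217360.4 Mb = 27170.1 MB.
= 27.17 GB.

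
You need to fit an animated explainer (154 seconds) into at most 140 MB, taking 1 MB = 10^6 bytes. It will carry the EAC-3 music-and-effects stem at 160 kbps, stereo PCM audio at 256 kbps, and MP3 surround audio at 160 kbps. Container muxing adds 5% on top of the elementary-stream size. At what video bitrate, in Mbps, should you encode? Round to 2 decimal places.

6.35 Mbps

Budget: 140 MB = 1120.0 Mb.
Stream payload after overhead: 1120.0 / 1.05 = 1066.7 Mb.
Total bitrate budget: 1066.7 Mb / 154 s = 6.926 Mbps.
Audio total: 160 + 256 + 160 = 576 kbps = 0.576 Mbps.
Video: 6.926 − 0.576 = 6.350 Mbps.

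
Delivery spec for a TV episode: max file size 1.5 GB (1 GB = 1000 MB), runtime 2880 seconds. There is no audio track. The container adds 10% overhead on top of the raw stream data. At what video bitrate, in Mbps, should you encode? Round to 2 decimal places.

Budget: 1.5 GB = 12000.0 Mb.
Stream payload after overhead: 12000.0 / 1.10 = 10909.1 Mb.
Total bitrate budget: 10909.1 Mb / 2880 s = 3.788 Mbps.

3.79 Mbps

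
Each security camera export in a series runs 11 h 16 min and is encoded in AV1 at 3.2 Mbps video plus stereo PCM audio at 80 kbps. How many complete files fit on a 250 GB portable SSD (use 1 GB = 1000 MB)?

15

11 h 16 min = 676 min = 40560 s
Audio: 80 kbps = 0.080 Mbps.
Total bitrate: 3.280 Mbps.
Per item: 3.280 Mbps × 40560 s = 133,037 Mb = 16,630 MB.
Capacity: 250 GB = 2,000,000 Mb; 15.03 items → 15 complete.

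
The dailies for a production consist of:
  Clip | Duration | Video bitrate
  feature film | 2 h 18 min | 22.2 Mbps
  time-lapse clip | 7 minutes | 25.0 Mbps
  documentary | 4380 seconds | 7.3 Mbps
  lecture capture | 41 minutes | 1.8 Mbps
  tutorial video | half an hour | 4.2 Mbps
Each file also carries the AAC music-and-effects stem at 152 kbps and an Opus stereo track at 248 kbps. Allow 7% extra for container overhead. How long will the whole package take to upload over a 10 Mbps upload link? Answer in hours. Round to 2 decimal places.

Audio total: 152 + 248 = 400 kbps = 0.400 Mbps.
feature film: 22.600 Mbps × 8280 s × 1.07 = 200227.0 Mb
time-lapse clip: 25.400 Mbps × 420 s × 1.07 = 11414.8 Mb
documentary: 7.700 Mbps × 4380 s × 1.07 = 36086.8 Mb
lecture capture: 2.200 Mbps × 2460 s × 1.07 = 5790.8 Mb
tutorial video: 4.600 Mbps × 1800 s × 1.07 = 8859.6 Mb
Total: 262379.0 Mb = 32797.4 MB.
At 10 Mbps: 262379.0 / 10 = 26238 s ≈ 7.29 hours.

7.29 hours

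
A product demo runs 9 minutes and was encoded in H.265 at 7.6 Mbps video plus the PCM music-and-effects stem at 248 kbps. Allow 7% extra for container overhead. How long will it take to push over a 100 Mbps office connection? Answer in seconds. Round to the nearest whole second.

45 seconds

9 min = 540 s
Audio: 248 kbps = 0.248 Mbps.
Total bitrate: 7.848 Mbps.
File: 7.848 Mbps × 540 s = 4237.9 Mb.
With 7% container overhead: ×1.07. → 4534.6 Mb.
At 100 Mbps: 4534.6 / 100 = 45.3 s ≈ 45.3 seconds.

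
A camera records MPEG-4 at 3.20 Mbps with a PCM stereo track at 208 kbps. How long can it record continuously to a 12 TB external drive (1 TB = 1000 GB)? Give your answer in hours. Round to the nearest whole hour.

Audio: 208 kbps = 0.208 Mbps.
Total bitrate: 3.20 + 0.208 = 3.408 Mbps.
Capacity: 12 TB = 96,000,000 Mb.
Recording time: 96,000,000 / 3.408 = 28,169,014 s ≈ 7,825 hours.

7825 hours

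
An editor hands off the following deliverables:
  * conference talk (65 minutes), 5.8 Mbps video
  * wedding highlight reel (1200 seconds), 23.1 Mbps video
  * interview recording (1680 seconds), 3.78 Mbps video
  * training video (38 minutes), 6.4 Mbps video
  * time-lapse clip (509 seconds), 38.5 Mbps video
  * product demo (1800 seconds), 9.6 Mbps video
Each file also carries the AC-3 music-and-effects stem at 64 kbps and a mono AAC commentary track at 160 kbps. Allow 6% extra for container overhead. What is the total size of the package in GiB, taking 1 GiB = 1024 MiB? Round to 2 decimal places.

13.66 GiB

Audio total: 64 + 160 = 224 kbps = 0.224 Mbps.
conference talk: 6.024 Mbps × 3900 s × 1.06 = 24903.2 Mb
wedding highlight reel: 23.324 Mbps × 1200 s × 1.06 = 29668.1 Mb
interview recording: 4.004 Mbps × 1680 s × 1.06 = 7130.3 Mb
training video: 6.624 Mbps × 2280 s × 1.06 = 16008.9 Mb
time-lapse clip: 38.724 Mbps × 509 s × 1.06 = 20893.1 Mb
product demo: 9.824 Mbps × 1800 s × 1.06 = 18744.2 Mb
Total: 117347.9 Mb = 14668.5 MB.
= 13.66 GiB.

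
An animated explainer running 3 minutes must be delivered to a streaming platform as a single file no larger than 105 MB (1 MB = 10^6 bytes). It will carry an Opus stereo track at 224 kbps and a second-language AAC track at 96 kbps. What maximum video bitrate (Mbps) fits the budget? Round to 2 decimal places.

4.35 Mbps

Budget: 105 MB = 840.0 Mb.
3 min = 180 s
Total bitrate budget: 840.0 Mb / 180 s = 4.667 Mbps.
Audio total: 224 + 96 = 320 kbps = 0.320 Mbps.
Video: 4.667 − 0.320 = 4.347 Mbps.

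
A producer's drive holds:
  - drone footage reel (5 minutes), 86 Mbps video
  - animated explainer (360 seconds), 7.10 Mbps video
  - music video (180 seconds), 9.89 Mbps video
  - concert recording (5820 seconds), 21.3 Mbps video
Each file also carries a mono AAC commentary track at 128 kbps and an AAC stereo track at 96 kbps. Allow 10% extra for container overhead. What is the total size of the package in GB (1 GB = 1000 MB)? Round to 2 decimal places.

21.39 GB

Audio total: 128 + 96 = 224 kbps = 0.224 Mbps.
drone footage reel: 86.224 Mbps × 300 s × 1.10 = 28453.9 Mb
animated explainer: 7.324 Mbps × 360 s × 1.10 = 2900.3 Mb
music video: 10.114 Mbps × 180 s × 1.10 = 2002.6 Mb
concert recording: 21.524 Mbps × 5820 s × 1.10 = 137796.6 Mb
Total: 171153.4 Mb = 21394.2 MB.
= 21.39 GB.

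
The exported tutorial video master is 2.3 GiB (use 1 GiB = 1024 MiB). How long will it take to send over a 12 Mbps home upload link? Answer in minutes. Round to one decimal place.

File: 2.3 GiB = 19756.8 Mb.
At 12 Mbps: 19756.8 / 12 = 1646.4 s ≈ 27.4 minutes.

27.4 minutes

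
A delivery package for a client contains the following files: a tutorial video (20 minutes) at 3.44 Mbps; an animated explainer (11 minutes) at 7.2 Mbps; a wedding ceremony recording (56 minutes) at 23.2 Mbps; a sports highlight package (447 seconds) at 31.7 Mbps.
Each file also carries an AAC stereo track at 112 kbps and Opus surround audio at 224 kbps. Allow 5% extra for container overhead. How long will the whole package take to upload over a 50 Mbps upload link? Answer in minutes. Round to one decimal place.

Audio total: 112 + 224 = 336 kbps = 0.336 Mbps.
tutorial video: 3.776 Mbps × 1200 s × 1.05 = 4757.8 Mb
animated explainer: 7.536 Mbps × 660 s × 1.05 = 5222.4 Mb
wedding ceremony recording: 23.536 Mbps × 3360 s × 1.05 = 83035.0 Mb
sports highlight package: 32.036 Mbps × 447 s × 1.05 = 15036.1 Mb
Total: 108051.3 Mb = 13506.4 MB.
At 50 Mbps: 108051.3 / 50 = 2161 s ≈ 36 minutes.

36.0 minutes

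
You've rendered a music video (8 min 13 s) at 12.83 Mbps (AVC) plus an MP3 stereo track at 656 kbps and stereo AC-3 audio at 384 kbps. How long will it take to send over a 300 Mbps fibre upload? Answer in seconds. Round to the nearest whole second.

8 min 13 s = 493 s
Audio total: 656 + 384 = 1040 kbps = 1.040 Mbps.
Total bitrate: 13.870 Mbps.
File: 13.870 Mbps × 493 s = 6837.9 Mb.
At 300 Mbps: 6837.9 / 300 = 22.8 s ≈ 22.8 seconds.

23 seconds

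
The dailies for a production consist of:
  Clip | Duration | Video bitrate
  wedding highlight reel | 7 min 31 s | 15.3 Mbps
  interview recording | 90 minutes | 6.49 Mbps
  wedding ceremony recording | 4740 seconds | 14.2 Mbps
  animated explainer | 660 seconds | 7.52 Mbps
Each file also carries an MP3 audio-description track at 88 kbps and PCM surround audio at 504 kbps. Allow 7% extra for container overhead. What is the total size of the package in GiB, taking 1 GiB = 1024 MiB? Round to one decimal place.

15.1 GiB

Audio total: 88 + 504 = 592 kbps = 0.592 Mbps.
wedding highlight reel: 15.892 Mbps × 451 s × 1.07 = 7669.0 Mb
interview recording: 7.082 Mbps × 5400 s × 1.07 = 40919.8 Mb
wedding ceremony recording: 14.792 Mbps × 4740 s × 1.07 = 75022.1 Mb
animated explainer: 8.112 Mbps × 660 s × 1.07 = 5728.7 Mb
Total: 129339.6 Mb = 16167.4 MB.
= 15.06 GiB.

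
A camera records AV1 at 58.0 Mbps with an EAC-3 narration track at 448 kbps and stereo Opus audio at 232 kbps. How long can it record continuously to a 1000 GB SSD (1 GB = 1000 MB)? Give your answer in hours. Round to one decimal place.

Audio total: 448 + 232 = 680 kbps = 0.680 Mbps.
Total bitrate: 58.0 + 0.680 = 58.680 Mbps.
Capacity: 1000 GB = 8,000,000 Mb.
Recording time: 8,000,000 / 58.680 = 136,333 s ≈ 37.9 hours.

37.9 hours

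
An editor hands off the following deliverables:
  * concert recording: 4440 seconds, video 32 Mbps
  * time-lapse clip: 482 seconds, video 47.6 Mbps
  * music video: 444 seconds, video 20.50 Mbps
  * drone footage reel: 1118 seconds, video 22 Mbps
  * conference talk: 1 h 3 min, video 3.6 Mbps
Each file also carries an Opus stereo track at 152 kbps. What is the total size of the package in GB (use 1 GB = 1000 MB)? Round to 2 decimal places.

Audio: 152 kbps = 0.152 Mbps.
concert recording: 32.152 Mbps × 4440 s = 142754.9 Mb
time-lapse clip: 47.752 Mbps × 482 s = 23016.5 Mb
music video: 20.652 Mbps × 444 s = 9169.5 Mb
drone footage reel: 22.152 Mbps × 1118 s = 24765.9 Mb
conference talk: 3.752 Mbps × 3780 s = 14182.6 Mb
Total: 213889.3 Mb = 26736.2 MB.
= 26.74 GB.

26.74 GB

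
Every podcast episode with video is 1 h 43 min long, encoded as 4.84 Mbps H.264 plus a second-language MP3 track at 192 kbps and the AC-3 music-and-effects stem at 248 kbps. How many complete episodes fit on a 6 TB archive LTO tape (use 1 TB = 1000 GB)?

1471

1 h 43 min = 103 min = 6180 s
Audio total: 192 + 248 = 440 kbps = 0.440 Mbps.
Total bitrate: 5.280 Mbps.
Per item: 5.280 Mbps × 6180 s = 32,630 Mb = 4,079 MB.
Capacity: 6 TB = 48,000,000 Mb; 1471.02 items → 1471 complete.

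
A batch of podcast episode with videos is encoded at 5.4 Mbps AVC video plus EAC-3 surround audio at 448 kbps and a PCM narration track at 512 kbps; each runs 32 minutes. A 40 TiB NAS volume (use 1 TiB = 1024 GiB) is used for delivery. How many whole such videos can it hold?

28813

32 min = 1920 s
Audio total: 448 + 512 = 960 kbps = 0.960 Mbps.
Total bitrate: 6.360 Mbps.
Per item: 6.360 Mbps × 1920 s = 12,211 Mb = 1,526 MB.
Capacity: 40 TiB = 351,843,721 Mb; 28813.20 items → 28813 complete.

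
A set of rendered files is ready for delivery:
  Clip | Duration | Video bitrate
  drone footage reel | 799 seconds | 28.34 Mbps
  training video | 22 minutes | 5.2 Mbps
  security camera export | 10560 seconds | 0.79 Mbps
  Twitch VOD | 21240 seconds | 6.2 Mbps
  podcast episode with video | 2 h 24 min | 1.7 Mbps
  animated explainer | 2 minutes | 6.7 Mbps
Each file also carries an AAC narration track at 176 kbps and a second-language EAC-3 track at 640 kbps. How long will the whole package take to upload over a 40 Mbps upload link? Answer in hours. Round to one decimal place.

Audio total: 176 + 640 = 816 kbps = 0.816 Mbps.
drone footage reel: 29.156 Mbps × 799 s = 23295.6 Mb
training video: 6.016 Mbps × 1320 s = 7941.1 Mb
security camera export: 1.606 Mbps × 10560 s = 16959.4 Mb
Twitch VOD: 7.016 Mbps × 21240 s = 149019.8 Mb
podcast episode with video: 2.516 Mbps × 8640 s = 21738.2 Mb
animated explainer: 7.516 Mbps × 120 s = 901.9 Mb
Total: 219856.1 Mb = 27482.0 MB.
At 40 Mbps: 219856.1 / 40 = 5496 s ≈ 1.53 hours.

1.5 hours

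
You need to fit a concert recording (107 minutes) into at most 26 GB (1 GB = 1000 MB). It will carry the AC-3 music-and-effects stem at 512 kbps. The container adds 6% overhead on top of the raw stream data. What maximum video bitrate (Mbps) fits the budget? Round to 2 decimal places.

Budget: 26 GB = 208000.0 Mb.
Stream payload after overhead: 208000.0 / 1.06 = 196226.4 Mb.
107 min = 6420 s
Total bitrate budget: 196226.4 Mb / 6420 s = 30.565 Mbps.
Audio: 512 kbps = 0.512 Mbps.
Video: 30.565 − 0.512 = 30.053 Mbps.

30.05 Mbps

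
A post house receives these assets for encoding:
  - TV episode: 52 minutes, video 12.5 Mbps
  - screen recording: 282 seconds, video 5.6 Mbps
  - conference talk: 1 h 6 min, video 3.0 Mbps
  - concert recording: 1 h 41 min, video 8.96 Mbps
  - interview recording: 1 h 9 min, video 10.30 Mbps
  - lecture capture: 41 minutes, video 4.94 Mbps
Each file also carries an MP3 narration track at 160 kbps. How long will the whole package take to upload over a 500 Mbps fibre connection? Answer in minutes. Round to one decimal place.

Audio: 160 kbps = 0.160 Mbps.
TV episode: 12.660 Mbps × 3120 s = 39499.2 Mb
screen recording: 5.760 Mbps × 282 s = 1624.3 Mb
conference talk: 3.160 Mbps × 3960 s = 12513.6 Mb
concert recording: 9.120 Mbps × 6060 s = 55267.2 Mb
interview recording: 10.460 Mbps × 4140 s = 43304.4 Mb
lecture capture: 5.100 Mbps × 2460 s = 12546.0 Mb
Total: 164754.7 Mb = 20594.3 MB.
At 500 Mbps: 164754.7 / 500 = 330 s ≈ 5.49 minutes.

5.5 minutes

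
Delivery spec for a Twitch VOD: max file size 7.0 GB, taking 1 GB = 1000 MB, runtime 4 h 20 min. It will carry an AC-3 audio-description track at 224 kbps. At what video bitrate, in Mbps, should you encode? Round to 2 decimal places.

Budget: 7.0 GB = 56000.0 Mb.
4 h 20 min = 260 min = 15600 s
Total bitrate budget: 56000.0 Mb / 15600 s = 3.590 Mbps.
Audio: 224 kbps = 0.224 Mbps.
Video: 3.590 − 0.224 = 3.366 Mbps.

3.37 Mbps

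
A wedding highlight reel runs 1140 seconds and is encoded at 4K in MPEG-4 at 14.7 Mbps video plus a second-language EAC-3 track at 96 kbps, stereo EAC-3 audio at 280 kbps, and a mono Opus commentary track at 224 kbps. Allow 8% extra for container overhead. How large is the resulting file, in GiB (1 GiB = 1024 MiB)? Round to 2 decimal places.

Audio total: 96 + 280 + 224 = 600 kbps = 0.600 Mbps.
Total bitrate: 14.7 + 0.600 = 15.300 Mbps.
Stream data: 15.300 Mbps × 1140 s = 17442.0 Mb.
With 8% container overhead: ×1.08.
18,837 Mb = 2,354,670,000 bytes ÷ 1,073,741,824 = 2.193 GiB.

2.19 GiB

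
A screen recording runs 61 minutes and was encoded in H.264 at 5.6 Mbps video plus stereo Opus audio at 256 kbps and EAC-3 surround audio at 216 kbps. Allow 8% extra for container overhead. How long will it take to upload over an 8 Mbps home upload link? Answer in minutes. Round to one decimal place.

61 min = 3660 s
Audio total: 256 + 216 = 472 kbps = 0.472 Mbps.
Total bitrate: 6.072 Mbps.
File: 6.072 Mbps × 3660 s = 22223.5 Mb.
With 8% container overhead: ×1.08. → 24001.4 Mb.
At 8 Mbps: 24001.4 / 8 = 3000.2 s ≈ 50 minutes.

50.0 minutes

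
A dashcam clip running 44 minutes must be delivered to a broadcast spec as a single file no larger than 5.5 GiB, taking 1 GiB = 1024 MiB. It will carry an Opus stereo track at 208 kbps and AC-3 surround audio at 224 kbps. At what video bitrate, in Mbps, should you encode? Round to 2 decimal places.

17.46 Mbps

Budget: 5.5 GiB = 47244.6 Mb.
44 min = 2640 s
Total bitrate budget: 47244.6 Mb / 2640 s = 17.896 Mbps.
Audio total: 208 + 224 = 432 kbps = 0.432 Mbps.
Video: 17.896 − 0.432 = 17.464 Mbps.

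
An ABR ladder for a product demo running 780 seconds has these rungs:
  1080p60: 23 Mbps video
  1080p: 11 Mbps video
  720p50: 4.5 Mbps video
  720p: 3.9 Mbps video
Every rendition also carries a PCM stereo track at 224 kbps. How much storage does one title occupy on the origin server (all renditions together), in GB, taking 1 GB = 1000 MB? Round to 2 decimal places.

Audio: 224 kbps = 0.224 Mbps.
Sum of rendition bitrates: (23+0.224) + (11+0.224) + (4.5+0.224) + (3.9+0.224) = 43.296 Mbps.
× 780 s = 33,771 Mb = 4,221 MB = 4.221 GB.

4.22 GB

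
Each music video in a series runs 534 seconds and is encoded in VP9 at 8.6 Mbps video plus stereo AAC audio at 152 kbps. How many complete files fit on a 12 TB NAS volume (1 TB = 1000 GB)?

20541

Audio: 152 kbps = 0.152 Mbps.
Total bitrate: 8.752 Mbps.
Per item: 8.752 Mbps × 534 s = 4,674 Mb = 584.2 MB.
Capacity: 12 TB = 96,000,000 Mb; 20541.05 items → 20541 complete.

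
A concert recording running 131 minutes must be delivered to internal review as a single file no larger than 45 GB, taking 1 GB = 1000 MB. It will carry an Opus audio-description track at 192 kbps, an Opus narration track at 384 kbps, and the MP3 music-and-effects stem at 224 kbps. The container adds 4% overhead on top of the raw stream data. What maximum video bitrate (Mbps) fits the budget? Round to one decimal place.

Budget: 45 GB = 360000.0 Mb.
Stream payload after overhead: 360000.0 / 1.04 = 346153.8 Mb.
131 min = 7860 s
Total bitrate budget: 346153.8 Mb / 7860 s = 44.040 Mbps.
Audio total: 192 + 384 + 224 = 800 kbps = 0.800 Mbps.
Video: 44.040 − 0.800 = 43.240 Mbps.

43.2 Mbps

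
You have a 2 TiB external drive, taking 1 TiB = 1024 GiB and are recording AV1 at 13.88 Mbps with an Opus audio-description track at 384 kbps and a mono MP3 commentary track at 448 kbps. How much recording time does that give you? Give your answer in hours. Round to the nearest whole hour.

332 hours

Audio total: 384 + 448 = 832 kbps = 0.832 Mbps.
Total bitrate: 13.88 + 0.832 = 14.712 Mbps.
Capacity: 2 TiB = 17,592,186 Mb.
Recording time: 17,592,186 / 14.712 = 1,195,771 s ≈ 332 hours.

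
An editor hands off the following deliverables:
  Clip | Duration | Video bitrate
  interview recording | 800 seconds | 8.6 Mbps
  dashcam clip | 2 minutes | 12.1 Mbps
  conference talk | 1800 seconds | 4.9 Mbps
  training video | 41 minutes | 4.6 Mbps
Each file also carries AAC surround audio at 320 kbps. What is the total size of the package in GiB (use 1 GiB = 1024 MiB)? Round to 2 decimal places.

3.51 GiB

Audio: 320 kbps = 0.320 Mbps.
interview recording: 8.920 Mbps × 800 s = 7136.0 Mb
dashcam clip: 12.420 Mbps × 120 s = 1490.4 Mb
conference talk: 5.220 Mbps × 1800 s = 9396.0 Mb
training video: 4.920 Mbps × 2460 s = 12103.2 Mb
Total: 30125.6 Mb = 3765.7 MB.
= 3.507 GiB.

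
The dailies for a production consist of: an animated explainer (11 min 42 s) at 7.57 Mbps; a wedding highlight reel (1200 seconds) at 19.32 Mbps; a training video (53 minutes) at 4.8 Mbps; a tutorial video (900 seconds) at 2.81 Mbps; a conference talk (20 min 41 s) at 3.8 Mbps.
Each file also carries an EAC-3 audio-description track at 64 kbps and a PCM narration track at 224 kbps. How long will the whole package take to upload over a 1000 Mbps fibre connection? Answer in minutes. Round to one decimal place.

0.9 minutes

Audio total: 64 + 224 = 288 kbps = 0.288 Mbps.
animated explainer: 7.858 Mbps × 702 s = 5516.3 Mb
wedding highlight reel: 19.608 Mbps × 1200 s = 23529.6 Mb
training video: 5.088 Mbps × 3180 s = 16179.8 Mb
tutorial video: 3.098 Mbps × 900 s = 2788.2 Mb
conference talk: 4.088 Mbps × 1241 s = 5073.2 Mb
Total: 53087.2 Mb = 6635.9 MB.
At 1000 Mbps: 53087.2 / 1000 = 53 s ≈ 0.885 minutes.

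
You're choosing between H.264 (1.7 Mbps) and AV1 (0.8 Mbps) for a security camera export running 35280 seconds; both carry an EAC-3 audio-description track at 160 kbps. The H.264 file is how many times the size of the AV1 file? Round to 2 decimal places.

1.94

Audio: 160 kbps = 0.160 Mbps.
H.264: 1.860 Mbps × 35280 s = 65620.8 Mb = 7.639 GiB.
AV1: 0.960 Mbps × 35280 s = 33868.8 Mb = 3.943 GiB.
Ratio: 7.639 / 3.943 = 1.938.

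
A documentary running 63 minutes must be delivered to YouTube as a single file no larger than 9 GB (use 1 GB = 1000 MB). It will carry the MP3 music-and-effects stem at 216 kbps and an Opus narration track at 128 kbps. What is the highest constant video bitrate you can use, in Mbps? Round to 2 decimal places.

Budget: 9 GB = 72000.0 Mb.
63 min = 3780 s
Total bitrate budget: 72000.0 Mb / 3780 s = 19.048 Mbps.
Audio total: 216 + 128 = 344 kbps = 0.344 Mbps.
Video: 19.048 − 0.344 = 18.704 Mbps.

18.70 Mbps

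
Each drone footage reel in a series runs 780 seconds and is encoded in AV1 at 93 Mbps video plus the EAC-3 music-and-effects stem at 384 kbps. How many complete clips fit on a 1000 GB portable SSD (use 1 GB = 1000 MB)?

Audio: 384 kbps = 0.384 Mbps.
Total bitrate: 93.384 Mbps.
Per item: 93.384 Mbps × 780 s = 72,840 Mb = 9,105 MB.
Capacity: 1000 GB = 8,000,000 Mb; 109.83 items → 109 complete.

109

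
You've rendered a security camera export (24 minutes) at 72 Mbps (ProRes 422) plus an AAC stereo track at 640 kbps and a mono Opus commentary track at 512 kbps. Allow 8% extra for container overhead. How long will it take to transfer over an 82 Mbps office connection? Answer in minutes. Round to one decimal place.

24 min = 1440 s
Audio total: 640 + 512 = 1152 kbps = 1.152 Mbps.
Total bitrate: 73.152 Mbps.
File: 73.152 Mbps × 1440 s = 105338.9 Mb.
With 8% container overhead: ×1.08. → 113766.0 Mb.
At 82 Mbps: 113766.0 / 82 = 1387.4 s ≈ 23.1 minutes.

23.1 minutes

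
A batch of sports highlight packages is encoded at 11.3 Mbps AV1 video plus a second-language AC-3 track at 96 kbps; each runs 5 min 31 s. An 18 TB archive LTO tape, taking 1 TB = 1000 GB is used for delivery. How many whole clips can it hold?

5 min 31 s = 331 s
Audio: 96 kbps = 0.096 Mbps.
Total bitrate: 11.396 Mbps.
Per item: 11.396 Mbps × 331 s = 3,772 Mb = 471.5 MB.
Capacity: 18 TB = 144,000,000 Mb; 38175.26 items → 38175 complete.

38175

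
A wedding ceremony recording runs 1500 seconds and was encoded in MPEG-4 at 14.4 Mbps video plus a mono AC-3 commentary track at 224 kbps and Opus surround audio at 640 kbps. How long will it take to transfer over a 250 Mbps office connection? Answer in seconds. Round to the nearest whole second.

Audio total: 224 + 640 = 864 kbps = 0.864 Mbps.
Total bitrate: 15.264 Mbps.
File: 15.264 Mbps × 1500 s = 22896.0 Mb.
At 250 Mbps: 22896.0 / 250 = 91.6 s ≈ 91.6 seconds.

92 seconds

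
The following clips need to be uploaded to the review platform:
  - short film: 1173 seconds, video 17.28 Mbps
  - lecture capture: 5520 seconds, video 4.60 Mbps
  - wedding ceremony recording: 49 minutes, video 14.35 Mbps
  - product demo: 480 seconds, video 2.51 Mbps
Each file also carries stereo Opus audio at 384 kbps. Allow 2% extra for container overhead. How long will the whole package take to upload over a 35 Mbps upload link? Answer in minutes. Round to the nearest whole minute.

Audio: 384 kbps = 0.384 Mbps.
short film: 17.664 Mbps × 1173 s × 1.02 = 21134.3 Mb
lecture capture: 4.984 Mbps × 5520 s × 1.02 = 28061.9 Mb
wedding ceremony recording: 14.734 Mbps × 2940 s × 1.02 = 44184.3 Mb
product demo: 2.894 Mbps × 480 s × 1.02 = 1416.9 Mb
Total: 94797.4 Mb = 11849.7 MB.
At 35 Mbps: 94797.4 / 35 = 2708 s ≈ 45.1 minutes.

45 minutes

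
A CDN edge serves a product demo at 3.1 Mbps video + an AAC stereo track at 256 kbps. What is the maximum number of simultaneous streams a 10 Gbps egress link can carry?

2979

Audio: 256 kbps = 0.256 Mbps.
Per-viewer media rate: 3.356 Mbps.
10 Gbps = 10,000 Mbps; 10,000 / 3.356 = 2979.74 → 2979 viewers.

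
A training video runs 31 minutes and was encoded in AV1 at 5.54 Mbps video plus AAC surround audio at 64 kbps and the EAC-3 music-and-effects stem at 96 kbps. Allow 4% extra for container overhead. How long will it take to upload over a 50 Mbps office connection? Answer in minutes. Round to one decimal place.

31 min = 1860 s
Audio total: 64 + 96 = 160 kbps = 0.160 Mbps.
Total bitrate: 5.700 Mbps.
File: 5.700 Mbps × 1860 s = 10602.0 Mb.
With 4% container overhead: ×1.04. → 11026.1 Mb.
At 50 Mbps: 11026.1 / 50 = 220.5 s ≈ 3.68 minutes.

3.7 minutes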